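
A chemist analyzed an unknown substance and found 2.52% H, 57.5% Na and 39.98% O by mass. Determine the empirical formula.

HNaO

Assume 100 g: 2.52 g H, 57.5 g Na, 39.98 g O.
n(H) = 2.52/1.008 = 2.5, n(Na) = 57.5/22.99 = 2.501, n(O) = 39.98/16.00 = 2.499
Smallest is O at 2.499 mol; normalising gives H 1.001, Na 1.001, O 1.000
Ratio ≈ 1:1:1, so the empirical formula is HNaO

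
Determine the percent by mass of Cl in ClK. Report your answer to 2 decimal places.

Molar mass = 1(35.45) + 1(39.10) = 74.550 g/mol
Mass of Cl per mole = 1 × 35.45 = 35.450 g
% Cl = 35.450 / 74.550 × 100 = 47.55%

47.55%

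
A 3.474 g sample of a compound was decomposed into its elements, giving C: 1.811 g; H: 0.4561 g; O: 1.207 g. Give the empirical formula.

C2H6O

C: 1.811 g ÷ 12.01 g/mol = 0.1508 mol
H: 0.4561 g ÷ 1.008 g/mol = 0.4525 mol
O: 1.207 g ÷ 16.00 g/mol = 0.07544 mol
Smallest is O at 0.07544 mol; normalising gives C 1.999, H 5.998, O 1.000
→ C2H6O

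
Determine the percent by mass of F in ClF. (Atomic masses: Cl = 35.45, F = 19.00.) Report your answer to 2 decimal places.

Molar mass = 1(35.45) + 1(19.00) = 54.450 g/mol
Mass of F per mole = 1 × 19.00 = 19.000 g
% F = 19.000 / 54.450 × 100 = 34.89%

34.89%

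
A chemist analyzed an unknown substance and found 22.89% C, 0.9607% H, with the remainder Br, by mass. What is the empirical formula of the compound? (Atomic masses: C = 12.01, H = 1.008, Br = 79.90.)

C2HBr

Assume 100 g: 22.89 g C, 0.9607 g H, 76.149 g Br.
Moles — C: 22.89 / 12.01 = 1.906 mol; H: 0.9607 / 1.008 = 0.9531 mol; Br: 76.149 / 79.90 = 0.9531 mol
Smallest is Br at 0.9531 mol; normalising gives C 2.000, H 1.000, Br 1.000
→ C2HBr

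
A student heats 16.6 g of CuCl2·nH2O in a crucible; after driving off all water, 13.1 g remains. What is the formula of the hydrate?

CuCl2·2H2O

Mass of water lost = 16.6 − 13.1 = 3.5 g → 3.5 / 18.02 = 0.1942 mol H2O
Molar mass of CuCl2 = 134.45 g/mol → mol CuCl2 = 13.1 / 134.45 = 0.09743
n = 0.1942 / 0.09743 = 1.99 ≈ 2 → CuCl2·2H2O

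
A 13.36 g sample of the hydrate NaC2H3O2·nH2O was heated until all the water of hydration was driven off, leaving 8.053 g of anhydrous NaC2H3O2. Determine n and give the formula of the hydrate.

NaC2H3O2·3H2O

Mass of water lost = 13.36 − 8.053 = 5.307 g → 5.307 / 18.02 = 0.2945 mol H2O
Molar mass of NaC2H3O2 = 82.03 g/mol → mol NaC2H3O2 = 8.053 / 82.03 = 0.09817
n = 0.2945 / 0.09817 = 3.00 ≈ 3 → NaC2H3O2·3H2O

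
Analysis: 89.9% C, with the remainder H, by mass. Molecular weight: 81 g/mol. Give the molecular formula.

C6H8

Assume 100 g: 89.9 g C, 10.1 g H.
C: 89.9 g ÷ 12.01 g/mol = 7.485 mol
H: 10.1 g ÷ 1.008 g/mol = 10.02 mol
Ratios (÷ 7.485): C 1.000, H 1.339
Scaling by 3: C 3.00, H 4.02 → C3H4
Empirical-formula mass = 40.06 g/mol
n = 81 / 40.06 = 2.02 ≈ 2
Molecular formula = (C3H4)×2 = C6H8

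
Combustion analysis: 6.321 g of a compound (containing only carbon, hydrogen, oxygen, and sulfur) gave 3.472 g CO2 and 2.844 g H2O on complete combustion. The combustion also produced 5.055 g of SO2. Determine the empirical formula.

CH4O2S

mol C = 3.472 / 44.01 = 0.07889; mass C = 0.07889 × 12.01 = 0.9475 g
mol H = 2 × (2.844 / 18.02) = 0.3156; mass H = 0.3156 × 1.008 = 0.3182 g
mol S = 5.055 / 64.07 = 0.07890; mass S = 2.530 g
mass O = 6.321 − (3.796) = 2.525 g → mol O = 0.1578
Divide by the smallest (0.07889 mol C): C 1.000, H 4.001, O 2.000, S 1.000
→ CH4O2S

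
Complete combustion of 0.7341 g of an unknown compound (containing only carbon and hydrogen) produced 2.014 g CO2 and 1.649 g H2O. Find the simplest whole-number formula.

mol C = 2.014 / 44.01 = 0.04576; mass C = 0.04576 × 12.01 = 0.5496 g
mol H = 2 × (1.649 / 18.02) = 0.1830; mass H = 0.1830 × 1.008 = 0.1845 g
Ratios (÷ 0.04576): C 1.000, H 3.999
≈ 1:4 → CH4

CH4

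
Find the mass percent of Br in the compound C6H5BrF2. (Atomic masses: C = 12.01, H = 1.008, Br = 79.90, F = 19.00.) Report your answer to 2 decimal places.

40.97%

Molar mass = 6(12.01) + 5(1.008) + 1(79.90) + 2(19.00) = 195.000 g/mol
Mass of Br per mole = 1 × 79.90 = 79.900 g
% Br = 79.900 / 195.000 × 100 = 40.97%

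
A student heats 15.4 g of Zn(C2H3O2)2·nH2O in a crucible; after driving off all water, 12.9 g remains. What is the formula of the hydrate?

Mass of water lost = 15.4 − 12.9 = 2.5 g → 2.5 / 18.02 = 0.1387 mol H2O
Molar mass of Zn(C2H3O2)2 = 183.47 g/mol → mol Zn(C2H3O2)2 = 12.9 / 183.47 = 0.07031
n = 0.1387 / 0.07031 = 1.97 ≈ 2 → Zn(C2H3O2)2·2H2O

Zn(C2H3O2)2·2H2O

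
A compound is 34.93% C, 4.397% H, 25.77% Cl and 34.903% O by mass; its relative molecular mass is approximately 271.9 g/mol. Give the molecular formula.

Assume 100 g: 34.93 g C, 4.397 g H, 25.77 g Cl, 34.903 g O.
C: 34.93 g ÷ 12.01 g/mol = 2.908 mol
H: 4.397 g ÷ 1.008 g/mol = 4.362 mol
Cl: 25.77 g ÷ 35.45 g/mol = 0.7269 mol
O: 34.903 g ÷ 16.00 g/mol = 2.181 mol
Ratios (÷ 0.7269): C 4.001, H 6.001, Cl 1.000, O 3.001
→ C4H6ClO3
Empirical-formula mass = 137.54 g/mol
n = 271.9 / 137.54 = 1.98 ≈ 2
Molecular formula = (C4H6ClO3)×2 = C8H12Cl2O6

C8H12Cl2O6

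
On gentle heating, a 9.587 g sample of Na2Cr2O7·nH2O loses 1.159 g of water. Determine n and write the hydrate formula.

Mass of anhydrous Na2Cr2O7 = 9.587 − 1.159 = 8.428 g
mol H2O = 1.159 / 18.02 = 0.06432
Molar mass of Na2Cr2O7 = 261.98 g/mol → mol Na2Cr2O7 = 8.428 / 261.98 = 0.03217
n = 0.06432 / 0.03217 = 2.00 ≈ 2 → Na2Cr2O7·2H2O

Na2Cr2O7·2H2O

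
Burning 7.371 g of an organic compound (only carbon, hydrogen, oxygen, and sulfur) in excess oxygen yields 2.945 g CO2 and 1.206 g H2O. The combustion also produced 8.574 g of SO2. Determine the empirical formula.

CH2O2S2

mol C = 2.945 / 44.01 = 0.06692; mass C = 0.06692 × 12.01 = 0.8037 g
mol H = 2 × (1.206 / 18.02) = 0.1339; mass H = 0.1339 × 1.008 = 0.1349 g
mol S = 8.574 / 64.07 = 0.1338; mass S = 4.292 g
mass O = 7.371 − (5.230) = 2.141 g → mol O = 0.1338
Ratios (÷ 0.06692): C 1.000, H 2.000, O 1.999, S 2.000
≈ 1:2:2:2 → CH2O2S2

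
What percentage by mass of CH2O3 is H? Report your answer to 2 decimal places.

3.25%

Molar mass = 1(12.01) + 2(1.008) + 3(16.00) = 62.026 g/mol
Mass of H per mole = 2 × 1.008 = 2.016 g
% H = 2.016 / 62.026 × 100 = 3.25%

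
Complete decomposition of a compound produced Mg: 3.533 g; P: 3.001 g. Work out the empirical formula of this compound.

n(Mg) = 3.533/24.31 = 0.1453, n(P) = 3.001/30.97 = 0.0969
Ratios (÷ 0.0969): Mg 1.500, P 1.000
Multiply by 2: Mg 3.00, P 2.00 → Mg3P2

Mg3P2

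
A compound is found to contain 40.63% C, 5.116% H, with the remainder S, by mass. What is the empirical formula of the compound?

Assume 100 g: 40.63 g C, 5.116 g H, 54.254 g S.
n(C) = 40.63/12.01 = 3.383, n(H) = 5.116/1.008 = 5.075, n(S) = 54.254/32.07 = 1.692
Divide by the smallest (1.692 mol S): C 2.000, H 3.000, S 1.000
→ C2H3S

C2H3S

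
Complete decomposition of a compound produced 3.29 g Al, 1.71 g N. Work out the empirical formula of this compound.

Al: 3.29 g ÷ 26.98 g/mol = 0.1219 mol
N: 1.71 g ÷ 14.01 g/mol = 0.1221 mol
Smallest is Al at 0.1219 mol; normalising gives Al 1.000, N 1.001
→ AlN

AlN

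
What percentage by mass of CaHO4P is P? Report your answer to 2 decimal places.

Molar mass = 1(40.08) + 1(1.008) + 4(16.00) + 1(30.97) = 136.058 g/mol
Mass of P per mole = 1 × 30.97 = 30.970 g
% P = 30.970 / 136.058 × 100 = 22.76%

22.76%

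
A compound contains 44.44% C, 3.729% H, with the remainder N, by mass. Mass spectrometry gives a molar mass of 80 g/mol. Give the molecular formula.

Assume 100 g: 44.44 g C, 3.729 g H, 51.831 g N.
Moles — C: 44.44 / 12.01 = 3.7 mol; H: 3.729 / 1.008 = 3.699 mol; N: 51.831 / 14.01 = 3.7 mol
Divide by the smallest (3.699 mol H): C 1.000, H 1.000, N 1.000
→ CHN
Empirical-formula mass = 27.03 g/mol
n = 80 / 27.03 = 2.96 ≈ 3
Molecular formula = (CHN)×3 = C3H3N3

C3H3N3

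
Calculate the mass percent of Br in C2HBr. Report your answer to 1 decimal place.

Molar mass = 2(12.01) + 1(1.008) + 1(79.90) = 104.928 g/mol
Mass of Br per mole = 1 × 79.90 = 79.900 g
% Br = 79.900 / 104.928 × 100 = 76.1%

76.1%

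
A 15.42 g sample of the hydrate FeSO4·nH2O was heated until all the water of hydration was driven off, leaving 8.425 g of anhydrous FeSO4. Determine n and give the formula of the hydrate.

Mass of water lost = 15.42 − 8.425 = 6.995 g → 6.995 / 18.02 = 0.3882 mol H2O
Molar mass of FeSO4 = 151.92 g/mol → mol FeSO4 = 8.425 / 151.92 = 0.05546
n = 0.3882 / 0.05546 = 7.00 ≈ 7 → FeSO4·7H2O

FeSO4·7H2O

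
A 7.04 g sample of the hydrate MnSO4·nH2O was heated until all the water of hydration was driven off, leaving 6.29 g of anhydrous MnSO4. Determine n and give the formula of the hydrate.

MnSO4·H2O

Mass of water lost = 7.04 − 6.29 = 0.75 g → 0.75 / 18.02 = 0.04162 mol H2O
Molar mass of MnSO4 = 151.01 g/mol → mol MnSO4 = 6.29 / 151.01 = 0.04165
n = 0.04162 / 0.04165 = 1.00 ≈ 1 → MnSO4·H2O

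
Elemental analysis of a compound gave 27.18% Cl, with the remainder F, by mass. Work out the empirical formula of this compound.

Assume 100 g: 27.18 g Cl, 72.82 g F.
Cl: 27.18 g ÷ 35.45 g/mol = 0.7667 mol
F: 72.82 g ÷ 19.00 g/mol = 3.833 mol
Divide by the smallest (0.7667 mol Cl): Cl 1.000, F 4.999
≈ 1:5 → ClF5

ClF5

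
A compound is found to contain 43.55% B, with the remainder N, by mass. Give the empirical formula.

BN

Assume 100 g: 43.55 g B, 56.45 g N.
Moles — B: 43.55 / 10.81 = 4.029 mol; N: 56.45 / 14.01 = 4.029 mol
Smallest is B at 4.029 mol; normalising gives B 1.000, N 1.000
→ BN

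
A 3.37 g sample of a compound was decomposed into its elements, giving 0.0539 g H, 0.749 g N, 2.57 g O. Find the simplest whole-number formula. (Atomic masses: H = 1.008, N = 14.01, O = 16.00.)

HNO3

H: 0.0539 g ÷ 1.008 g/mol = 0.05347 mol
N: 0.749 g ÷ 14.01 g/mol = 0.05346 mol
O: 2.57 g ÷ 16.00 g/mol = 0.1606 mol
Ratios (÷ 0.05346): H 1.000, N 1.000, O 3.004
≈ 1:1:3 → HNO3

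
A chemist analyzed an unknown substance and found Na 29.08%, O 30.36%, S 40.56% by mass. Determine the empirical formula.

Na2O3S2

Assume 100 g: 29.08 g Na, 30.36 g O, 40.56 g S.
n(Na) = 29.08/22.99 = 1.265, n(O) = 30.36/16.00 = 1.897, n(S) = 40.56/32.07 = 1.265
Ratios (÷ 1.265): Na 1.000, O 1.500, S 1.000
×2: Na 2.00, O 3.00, S 2.00 → Na2O3S2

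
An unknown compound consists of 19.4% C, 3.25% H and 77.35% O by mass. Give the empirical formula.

Assume 100 g: 19.4 g C, 3.25 g H, 77.35 g O.
n(C) = 19.4/12.01 = 1.615, n(H) = 3.25/1.008 = 3.224, n(O) = 77.35/16.00 = 4.834
Smallest is C at 1.615 mol; normalising gives C 1.000, H 1.996, O 2.993
Ratio ≈ 1:2:3, so the empirical formula is CH2O3

CH2O3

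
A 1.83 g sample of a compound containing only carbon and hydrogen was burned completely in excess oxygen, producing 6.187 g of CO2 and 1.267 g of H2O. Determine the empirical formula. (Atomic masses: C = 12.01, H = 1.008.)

mol C = 6.187 / 44.01 = 0.1406; mass C = 0.1406 × 12.01 = 1.688 g
mol H = 2 × (1.267 / 18.02) = 0.1406; mass H = 0.1406 × 1.008 = 0.1417 g
Divide by the smallest (0.1406 mol C): C 1.000, H 1.000
→ CH

CH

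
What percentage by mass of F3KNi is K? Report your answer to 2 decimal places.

Molar mass = 3(19.00) + 1(39.10) + 1(58.69) = 154.790 g/mol
Mass of K per mole = 1 × 39.10 = 39.100 g
% K = 39.100 / 154.790 × 100 = 25.26%

25.26%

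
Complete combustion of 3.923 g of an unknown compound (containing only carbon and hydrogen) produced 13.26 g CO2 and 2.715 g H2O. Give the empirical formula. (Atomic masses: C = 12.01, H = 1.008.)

mol C = 13.26 / 44.01 = 0.3013; mass C = 0.3013 × 12.01 = 3.619 g
mol H = 2 × (2.715 / 18.02) = 0.3013; mass H = 0.3013 × 1.008 = 0.3037 g
Ratios (÷ 0.3013): C 1.000, H 1.000
≈ 1:1 → CH

CH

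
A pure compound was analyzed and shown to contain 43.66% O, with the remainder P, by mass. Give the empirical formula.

Assume 100 g: 43.66 g O, 56.34 g P.
Moles — O: 43.66 / 16.00 = 2.729 mol; P: 56.34 / 30.97 = 1.819 mol
Ratios (÷ 1.819): O 1.500, P 1.000
Multiply by 2: O 3.00, P 2.00 → O3P2

O3P2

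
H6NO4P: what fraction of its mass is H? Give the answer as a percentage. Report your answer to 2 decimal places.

5.26%

Molar mass = 6(1.008) + 1(14.01) + 4(16.00) + 1(30.97) = 115.028 g/mol
Mass of H per mole = 6 × 1.008 = 6.048 g
% H = 6.048 / 115.028 × 100 = 5.26%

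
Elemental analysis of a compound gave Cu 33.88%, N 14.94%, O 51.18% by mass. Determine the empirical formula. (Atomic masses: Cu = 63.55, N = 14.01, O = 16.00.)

CuN2O6

Assume 100 g: 33.88 g Cu, 14.94 g N, 51.18 g O.
n(Cu) = 33.88/63.55 = 0.5331, n(N) = 14.94/14.01 = 1.066, n(O) = 51.18/16.00 = 3.199
Divide by the smallest (0.5331 mol Cu): Cu 1.000, N 2.000, O 6.000
≈ 1:2:6 → CuN2O6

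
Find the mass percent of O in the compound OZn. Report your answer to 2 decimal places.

Molar mass = 1(16.00) + 1(65.38) = 81.380 g/mol
Mass of O per mole = 1 × 16.00 = 16.000 g
% O = 16.000 / 81.380 × 100 = 19.66%

19.66%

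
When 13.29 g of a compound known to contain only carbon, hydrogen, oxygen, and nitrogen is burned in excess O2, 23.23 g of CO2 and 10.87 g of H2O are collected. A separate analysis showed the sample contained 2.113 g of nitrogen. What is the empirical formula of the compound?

C7H16N2O3

mol C = 23.23 / 44.01 = 0.5278; mass C = 0.5278 × 12.01 = 6.339 g
mol H = 2 × (10.87 / 18.02) = 1.206; mass H = 1.206 × 1.008 = 1.216 g
mol N = 2.113 / 14.01 = 0.1508
mass O = 13.29 − (9.668) = 3.622 g → mol O = 0.2264
Ratios (÷ 0.1508): C 3.500, H 7.999, N 1.000, O 1.501
Multiply by 2: C 7.00, H 16.00, N 2.00, O 3.00 → C7H16N2O3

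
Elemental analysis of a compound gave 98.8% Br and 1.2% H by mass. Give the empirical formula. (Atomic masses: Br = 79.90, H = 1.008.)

BrH

Assume 100 g: 98.8 g Br, 1.2 g H.
Moles — Br: 98.8 / 79.90 = 1.237 mol; H: 1.2 / 1.008 = 1.19 mol
Ratios (÷ 1.19): Br 1.039, H 1.000
Ratio ≈ 1:1, so the empirical formula is BrH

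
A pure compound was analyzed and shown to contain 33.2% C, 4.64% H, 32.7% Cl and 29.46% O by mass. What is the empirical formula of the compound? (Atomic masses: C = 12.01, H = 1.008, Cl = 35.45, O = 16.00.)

Assume 100 g: 33.2 g C, 4.64 g H, 32.7 g Cl, 29.46 g O.
C: 33.2 g ÷ 12.01 g/mol = 2.764 mol
H: 4.64 g ÷ 1.008 g/mol = 4.603 mol
Cl: 32.7 g ÷ 35.45 g/mol = 0.9224 mol
O: 29.46 g ÷ 16.00 g/mol = 1.841 mol
Divide by the smallest (0.9224 mol Cl): C 2.997, H 4.990, Cl 1.000, O 1.996
≈ 3:5:1:2 → C3H5ClO2

C3H5ClO2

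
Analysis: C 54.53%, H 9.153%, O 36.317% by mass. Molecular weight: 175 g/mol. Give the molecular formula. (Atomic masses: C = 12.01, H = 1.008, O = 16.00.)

Assume 100 g: 54.53 g C, 9.153 g H, 36.317 g O.
n(C) = 54.53/12.01 = 4.54, n(H) = 9.153/1.008 = 9.08, n(O) = 36.317/16.00 = 2.27
Ratios (÷ 2.27): C 2.000, H 4.000, O 1.000
≈ 2:4:1 → C2H4O
Empirical-formula mass = 44.05 g/mol
n = 175 / 44.05 = 3.97 ≈ 4
Molecular formula = (C2H4O)×4 = C8H16O4

C8H16O4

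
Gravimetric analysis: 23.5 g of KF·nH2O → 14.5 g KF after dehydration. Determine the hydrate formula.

KF·2H2O

Mass of water lost = 23.5 − 14.5 = 9 g → 9 / 18.02 = 0.4994 mol H2O
Molar mass of KF = 58.10 g/mol → mol KF = 14.5 / 58.10 = 0.2496
n = 0.4994 / 0.2496 = 2.00 ≈ 2 → KF·2H2O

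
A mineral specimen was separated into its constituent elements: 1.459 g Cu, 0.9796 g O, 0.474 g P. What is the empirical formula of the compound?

Cu: 1.459 g ÷ 63.55 g/mol = 0.02296 mol
O: 0.9796 g ÷ 16.00 g/mol = 0.06123 mol
P: 0.474 g ÷ 30.97 g/mol = 0.01531 mol
Smallest is P at 0.01531 mol; normalising gives Cu 1.500, O 4.000, P 1.000
×2: Cu 3.00, O 8.00, P 2.00 → Cu3O8P2

Cu3O8P2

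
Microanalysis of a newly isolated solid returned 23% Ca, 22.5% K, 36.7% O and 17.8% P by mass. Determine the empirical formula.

Assume 100 g: 23 g Ca, 22.5 g K, 36.7 g O, 17.8 g P.
Ca: 23 g ÷ 40.08 g/mol = 0.5739 mol
K: 22.5 g ÷ 39.10 g/mol = 0.5754 mol
O: 36.7 g ÷ 16.00 g/mol = 2.294 mol
P: 17.8 g ÷ 30.97 g/mol = 0.5747 mol
Smallest is Ca at 0.5739 mol; normalising gives Ca 1.000, K 1.003, O 3.997, P 1.002
Ratio ≈ 1:1:4:1, so the empirical formula is CaKO4P

CaKO4P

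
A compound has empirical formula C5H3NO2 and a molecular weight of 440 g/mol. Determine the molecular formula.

C20H12N4O8

Empirical-formula mass = 109.08 g/mol
n = 440 / 109.08 = 4.03 ≈ 4
Molecular formula = (C5H3NO2)4 = C20H12N4O8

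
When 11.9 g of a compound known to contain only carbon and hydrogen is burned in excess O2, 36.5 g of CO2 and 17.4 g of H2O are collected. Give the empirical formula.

C3H7

mol C = 36.5 / 44.01 = 0.8294; mass C = 0.8294 × 12.01 = 9.961 g
mol H = 2 × (17.4 / 18.02) = 1.931; mass H = 1.931 × 1.008 = 1.947 g
Ratios (÷ 0.8294): C 1.000, H 2.329
Multiply by 3: C 3.00, H 6.99 → C3H7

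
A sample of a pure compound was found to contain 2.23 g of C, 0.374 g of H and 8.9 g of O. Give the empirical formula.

CH2O3

Moles — C: 2.23 / 12.01 = 0.1857 mol; H: 0.374 / 1.008 = 0.371 mol; O: 8.9 / 16.00 = 0.5563 mol
Smallest is C at 0.1857 mol; normalising gives C 1.000, H 1.998, O 2.996
→ CH2O3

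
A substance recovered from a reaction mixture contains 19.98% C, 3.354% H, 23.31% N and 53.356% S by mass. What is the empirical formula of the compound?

Assume 100 g: 19.98 g C, 3.354 g H, 23.31 g N, 53.356 g S.
n(C) = 19.98/12.01 = 1.664, n(H) = 3.354/1.008 = 3.327, n(N) = 23.31/14.01 = 1.664, n(S) = 53.356/32.07 = 1.664
Smallest is C at 1.664 mol; normalising gives C 1.000, H 2.000, N 1.000, S 1.000
Ratio ≈ 1:2:1:1, so the empirical formula is CH2NS

CH2NS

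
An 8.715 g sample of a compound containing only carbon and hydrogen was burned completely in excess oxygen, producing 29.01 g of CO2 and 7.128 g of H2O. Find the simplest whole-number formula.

C5H6

mol C = 29.01 / 44.01 = 0.6592; mass C = 0.6592 × 12.01 = 7.917 g
mol H = 2 × (7.128 / 18.02) = 0.7911; mass H = 0.7911 × 1.008 = 0.7974 g
Divide by the smallest (0.6592 mol C): C 1.000, H 1.200
×5: C 5.00, H 6.00 → C5H6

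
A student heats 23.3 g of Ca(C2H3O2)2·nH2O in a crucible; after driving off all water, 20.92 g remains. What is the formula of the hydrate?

Ca(C2H3O2)2·H2O

Mass of water lost = 23.3 − 20.92 = 2.38 g → 2.38 / 18.02 = 0.1321 mol H2O
Molar mass of Ca(C2H3O2)2 = 158.17 g/mol → mol Ca(C2H3O2)2 = 20.92 / 158.17 = 0.1323
n = 0.1321 / 0.1323 = 1.00 ≈ 1 → Ca(C2H3O2)2·H2O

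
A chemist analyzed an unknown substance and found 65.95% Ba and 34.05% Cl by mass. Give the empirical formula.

Assume 100 g: 65.95 g Ba, 34.05 g Cl.
Ba: 65.95 g ÷ 137.33 g/mol = 0.4802 mol
Cl: 34.05 g ÷ 35.45 g/mol = 0.9605 mol
Divide by the smallest (0.4802 mol Ba): Ba 1.000, Cl 2.000
→ BaCl2

BaCl2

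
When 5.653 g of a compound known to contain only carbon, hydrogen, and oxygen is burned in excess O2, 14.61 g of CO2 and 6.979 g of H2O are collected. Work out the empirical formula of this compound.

mol C = 14.61 / 44.01 = 0.3320; mass C = 0.3320 × 12.01 = 3.987 g
mol H = 2 × (6.979 / 18.02) = 0.7746; mass H = 0.7746 × 1.008 = 0.7808 g
mass O = 5.653 − (4.768) = 0.8853 g → mol O = 0.05533
Smallest is O at 0.05533 mol; normalising gives C 6.000, H 14.000, O 1.000
Ratio ≈ 6:14:1, so the empirical formula is C6H14O

C6H14O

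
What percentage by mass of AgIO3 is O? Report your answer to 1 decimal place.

Molar mass = 1(107.87) + 1(126.90) + 3(16.00) = 282.770 g/mol
Mass of O per mole = 3 × 16.00 = 48.000 g
% O = 48.000 / 282.770 × 100 = 17.0%

17.0%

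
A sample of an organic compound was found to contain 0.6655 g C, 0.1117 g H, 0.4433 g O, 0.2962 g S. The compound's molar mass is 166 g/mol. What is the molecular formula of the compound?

n(C) = 0.6655/12.01 = 0.05541, n(H) = 0.1117/1.008 = 0.1108, n(O) = 0.4433/16.00 = 0.02771, n(S) = 0.2962/32.07 = 0.009236
Ratios (÷ 0.009236): C 6.000, H 11.998, O 3.000, S 1.000
≈ 6:12:3:1 → C6H12O3S
Empirical-formula mass = 164.23 g/mol
n = 166 / 164.23 = 1.01 ≈ 1
Molecular formula = empirical formula = C6H12O3S

C6H12O3S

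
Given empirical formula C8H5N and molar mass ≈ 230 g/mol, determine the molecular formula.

C16H10N2

Empirical-formula mass = 115.13 g/mol
n = 230 / 115.13 = 2.00 ≈ 2
Molecular formula = (C8H5N)2 = C16H10N2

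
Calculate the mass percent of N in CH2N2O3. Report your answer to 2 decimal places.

31.12%

Molar mass = 1(12.01) + 2(1.008) + 2(14.01) + 3(16.00) = 90.046 g/mol
Mass of N per mole = 2 × 14.01 = 28.020 g
% N = 28.020 / 90.046 × 100 = 31.12%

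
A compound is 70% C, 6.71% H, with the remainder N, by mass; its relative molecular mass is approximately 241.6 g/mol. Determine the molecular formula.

C14H16N4

Assume 100 g: 70 g C, 6.71 g H, 23.29 g N.
C: 70 g ÷ 12.01 g/mol = 5.828 mol
H: 6.71 g ÷ 1.008 g/mol = 6.657 mol
N: 23.29 g ÷ 14.01 g/mol = 1.662 mol
Smallest is N at 1.662 mol; normalising gives C 3.506, H 4.004, N 1.000
×2: C 7.01, H 8.01, N 2.00 → C7H8N2
Empirical-formula mass = 120.15 g/mol
n = 241.6 / 120.15 = 2.01 ≈ 2
Molecular formula = (C7H8N2)×2 = C14H16N4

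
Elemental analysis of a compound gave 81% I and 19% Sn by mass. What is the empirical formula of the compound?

Assume 100 g: 81 g I, 19 g Sn.
I: 81 g ÷ 126.90 g/mol = 0.6383 mol
Sn: 19 g ÷ 118.71 g/mol = 0.1601 mol
Ratios (÷ 0.1601): I 3.988, Sn 1.000
→ I4Sn

I4Sn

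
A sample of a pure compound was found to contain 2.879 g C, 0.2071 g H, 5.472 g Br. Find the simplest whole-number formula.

C7H6Br2

Moles — C: 2.879 / 12.01 = 0.2397 mol; H: 0.2071 / 1.008 = 0.2055 mol; Br: 5.472 / 79.90 = 0.06849 mol
Smallest is Br at 0.06849 mol; normalising gives C 3.500, H 3.000, Br 1.000
Multiply by 2: C 7.00, H 6.00, Br 2.00 → C7H6Br2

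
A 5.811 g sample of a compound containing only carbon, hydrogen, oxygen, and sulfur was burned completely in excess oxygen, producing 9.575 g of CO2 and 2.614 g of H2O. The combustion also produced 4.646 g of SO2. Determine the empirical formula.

C6H8OS2

mol C = 9.575 / 44.01 = 0.2176; mass C = 0.2176 × 12.01 = 2.613 g
mol H = 2 × (2.614 / 18.02) = 0.2901; mass H = 0.2901 × 1.008 = 0.2924 g
mol S = 4.646 / 64.07 = 0.07251; mass S = 2.326 g
mass O = 5.811 − (5.231) = 0.5801 g → mol O = 0.03625
Ratios (÷ 0.03625): C 6.001, H 8.002, O 1.000, S 2.000
→ C6H8OS2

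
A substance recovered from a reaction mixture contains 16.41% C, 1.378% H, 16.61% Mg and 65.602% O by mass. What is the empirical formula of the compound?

Assume 100 g: 16.41 g C, 1.378 g H, 16.61 g Mg, 65.602 g O.
n(C) = 16.41/12.01 = 1.366, n(H) = 1.378/1.008 = 1.367, n(Mg) = 16.61/24.31 = 0.6833, n(O) = 65.602/16.00 = 4.1
Smallest is Mg at 0.6833 mol; normalising gives C 2.000, H 2.001, Mg 1.000, O 6.001
→ C2H2MgO6

C2H2MgO6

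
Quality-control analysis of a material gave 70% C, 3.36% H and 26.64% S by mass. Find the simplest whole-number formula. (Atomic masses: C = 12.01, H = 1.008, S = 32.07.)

Assume 100 g: 70 g C, 3.36 g H, 26.64 g S.
C: 70 g ÷ 12.01 g/mol = 5.828 mol
H: 3.36 g ÷ 1.008 g/mol = 3.333 mol
S: 26.64 g ÷ 32.07 g/mol = 0.8307 mol
Ratios (÷ 0.8307): C 7.016, H 4.013, S 1.000
→ C7H4S

C7H4S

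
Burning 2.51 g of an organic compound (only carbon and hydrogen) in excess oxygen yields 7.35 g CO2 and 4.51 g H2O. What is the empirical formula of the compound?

CH3

mol C = 7.35 / 44.01 = 0.1670; mass C = 0.1670 × 12.01 = 2.006 g
mol H = 2 × (4.51 / 18.02) = 0.5006; mass H = 0.5006 × 1.008 = 0.5046 g
Smallest is C at 0.167 mol; normalising gives C 1.000, H 2.997
Ratio ≈ 1:3, so the empirical formula is CH3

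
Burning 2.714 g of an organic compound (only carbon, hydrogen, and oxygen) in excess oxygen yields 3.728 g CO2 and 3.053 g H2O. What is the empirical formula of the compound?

CH4O

mol C = 3.728 / 44.01 = 0.08471; mass C = 0.08471 × 12.01 = 1.017 g
mol H = 2 × (3.053 / 18.02) = 0.3388; mass H = 0.3388 × 1.008 = 0.3416 g
mass O = 2.714 − (1.359) = 1.355 g → mol O = 0.08469
Divide by the smallest (0.08469 mol O): C 1.000, H 4.001, O 1.000
Ratio ≈ 1:4:1, so the empirical formula is CH4O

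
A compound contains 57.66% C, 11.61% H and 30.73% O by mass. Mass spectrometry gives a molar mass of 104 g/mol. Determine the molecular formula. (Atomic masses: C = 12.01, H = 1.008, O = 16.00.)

Assume 100 g: 57.66 g C, 11.61 g H, 30.73 g O.
Moles — C: 57.66 / 12.01 = 4.801 mol; H: 11.61 / 1.008 = 11.52 mol; O: 30.73 / 16.00 = 1.921 mol
Ratios (÷ 1.921): C 2.500, H 5.997, O 1.000
×2: C 5.00, H 11.99, O 2.00 → C5H12O2
Empirical-formula mass = 104.15 g/mol
n = 104 / 104.15 = 1.00 ≈ 1
Molecular formula = empirical formula = C5H12O2

C5H12O2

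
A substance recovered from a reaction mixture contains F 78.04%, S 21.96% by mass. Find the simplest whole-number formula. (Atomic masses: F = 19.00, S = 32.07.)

Assume 100 g: 78.04 g F, 21.96 g S.
Moles — F: 78.04 / 19.00 = 4.107 mol; S: 21.96 / 32.07 = 0.6848 mol
Ratios (÷ 0.6848): F 5.998, S 1.000
→ F6S

F6S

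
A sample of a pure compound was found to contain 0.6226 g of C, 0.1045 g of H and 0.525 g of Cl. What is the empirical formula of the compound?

C: 0.6226 g ÷ 12.01 g/mol = 0.05184 mol
H: 0.1045 g ÷ 1.008 g/mol = 0.1037 mol
Cl: 0.525 g ÷ 35.45 g/mol = 0.01481 mol
Smallest is Cl at 0.01481 mol; normalising gives C 3.500, H 7.000, Cl 1.000
Multiply by 2: C 7.00, H 14.00, Cl 2.00 → C7H14Cl2

C7H14Cl2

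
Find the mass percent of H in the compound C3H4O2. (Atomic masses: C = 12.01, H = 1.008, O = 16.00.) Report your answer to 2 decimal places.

5.60%

Molar mass = 3(12.01) + 4(1.008) + 2(16.00) = 72.062 g/mol
Mass of H per mole = 4 × 1.008 = 4.032 g
% H = 4.032 / 72.062 × 100 = 5.60%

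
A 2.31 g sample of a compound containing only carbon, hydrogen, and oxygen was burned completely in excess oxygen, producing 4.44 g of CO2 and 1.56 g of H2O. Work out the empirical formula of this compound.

mol C = 4.44 / 44.01 = 0.1009; mass C = 0.1009 × 12.01 = 1.212 g
mol H = 2 × (1.56 / 18.02) = 0.1731; mass H = 0.1731 × 1.008 = 0.1745 g
mass O = 2.31 − (1.386) = 0.9238 g → mol O = 0.05774
Ratios (÷ 0.05774): C 1.747, H 2.999, O 1.000
Multiply by 4: C 6.99, H 11.99, O 4.00 → C7H12O4

C7H12O4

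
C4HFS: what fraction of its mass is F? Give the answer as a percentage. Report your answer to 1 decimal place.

Molar mass = 4(12.01) + 1(1.008) + 1(19.00) + 1(32.07) = 100.118 g/mol
Mass of F per mole = 1 × 19.00 = 19.000 g
% F = 19.000 / 100.118 × 100 = 19.0%

19.0%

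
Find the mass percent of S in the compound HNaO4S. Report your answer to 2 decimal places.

Molar mass = 1(1.008) + 1(22.99) + 4(16.00) + 1(32.07) = 120.068 g/mol
Mass of S per mole = 1 × 32.07 = 32.070 g
% S = 32.070 / 120.068 × 100 = 26.71%

26.71%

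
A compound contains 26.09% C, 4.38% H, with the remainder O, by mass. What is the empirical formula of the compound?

CH2O2

Assume 100 g: 26.09 g C, 4.38 g H, 69.53 g O.
C: 26.09 g ÷ 12.01 g/mol = 2.172 mol
H: 4.38 g ÷ 1.008 g/mol = 4.345 mol
O: 69.53 g ÷ 16.00 g/mol = 4.346 mol
Smallest is C at 2.172 mol; normalising gives C 1.000, H 2.000, O 2.000
≈ 1:2:2 → CH2O2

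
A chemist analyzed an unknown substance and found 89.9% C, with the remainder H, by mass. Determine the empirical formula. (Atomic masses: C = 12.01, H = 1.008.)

Assume 100 g: 89.9 g C, 10.1 g H.
Moles — C: 89.9 / 12.01 = 7.485 mol; H: 10.1 / 1.008 = 10.02 mol
Smallest is C at 7.485 mol; normalising gives C 1.000, H 1.339
Multiply by 3: C 3.00, H 4.02 → C3H4

C3H4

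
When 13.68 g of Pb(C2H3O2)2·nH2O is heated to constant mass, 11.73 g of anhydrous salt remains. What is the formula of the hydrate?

Pb(C2H3O2)2·3H2O

Mass of water lost = 13.68 − 11.73 = 1.95 g → 1.95 / 18.02 = 0.1082 mol H2O
Molar mass of Pb(C2H3O2)2 = 325.29 g/mol → mol Pb(C2H3O2)2 = 11.73 / 325.29 = 0.03606
n = 0.1082 / 0.03606 = 3.00 ≈ 3 → Pb(C2H3O2)2·3H2O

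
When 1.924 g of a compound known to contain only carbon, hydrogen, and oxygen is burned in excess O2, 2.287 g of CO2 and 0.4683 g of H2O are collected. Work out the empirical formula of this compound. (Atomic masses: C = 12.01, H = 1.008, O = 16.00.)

C2H2O3

mol C = 2.287 / 44.01 = 0.05197; mass C = 0.05197 × 12.01 = 0.6241 g
mol H = 2 × (0.4683 / 18.02) = 0.05198; mass H = 0.05198 × 1.008 = 0.05239 g
mass O = 1.924 − (0.6765) = 1.248 g → mol O = 0.07797
Divide by the smallest (0.05197 mol C): C 1.000, H 1.000, O 1.500
Multiply by 2: C 2.00, H 2.00, O 3.00 → C2H2O3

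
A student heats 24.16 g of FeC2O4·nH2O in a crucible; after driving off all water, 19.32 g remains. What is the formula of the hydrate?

FeC2O4·2H2O

Mass of water lost = 24.16 − 19.32 = 4.84 g → 4.84 / 18.02 = 0.2686 mol H2O
Molar mass of FeC2O4 = 143.87 g/mol → mol FeC2O4 = 19.32 / 143.87 = 0.1343
n = 0.2686 / 0.1343 = 2.00 ≈ 2 → FeC2O4·2H2O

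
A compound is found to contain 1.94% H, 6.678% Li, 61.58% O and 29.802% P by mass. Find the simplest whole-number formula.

H2LiO4P

Assume 100 g: 1.94 g H, 6.678 g Li, 61.58 g O, 29.802 g P.
H: 1.94 g ÷ 1.008 g/mol = 1.925 mol
Li: 6.678 g ÷ 6.94 g/mol = 0.9622 mol
O: 61.58 g ÷ 16.00 g/mol = 3.849 mol
P: 29.802 g ÷ 30.97 g/mol = 0.9623 mol
Divide by the smallest (0.9622 mol Li): H 2.000, Li 1.000, O 4.000, P 1.000
→ H2LiO4P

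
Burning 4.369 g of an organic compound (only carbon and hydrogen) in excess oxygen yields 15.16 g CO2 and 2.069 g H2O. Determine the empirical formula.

mol C = 15.16 / 44.01 = 0.3445; mass C = 0.3445 × 12.01 = 4.137 g
mol H = 2 × (2.069 / 18.02) = 0.2296; mass H = 0.2296 × 1.008 = 0.2315 g
Smallest is H at 0.2296 mol; normalising gives C 1.500, H 1.000
Multiply by 2: C 3.00, H 2.00 → C3H2

C3H2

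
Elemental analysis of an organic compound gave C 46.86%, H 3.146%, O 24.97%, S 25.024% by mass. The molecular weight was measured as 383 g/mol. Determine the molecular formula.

C15H12O6S3

Assume 100 g: 46.86 g C, 3.146 g H, 24.97 g O, 25.024 g S.
C: 46.86 g ÷ 12.01 g/mol = 3.902 mol
H: 3.146 g ÷ 1.008 g/mol = 3.121 mol
O: 24.97 g ÷ 16.00 g/mol = 1.561 mol
S: 25.024 g ÷ 32.07 g/mol = 0.7803 mol
Smallest is S at 0.7803 mol; normalising gives C 5.000, H 4.000, O 2.000, S 1.000
Ratio ≈ 5:4:2:1, so the empirical formula is C5H4O2S
Empirical-formula mass = 128.15 g/mol
n = 383 / 128.15 = 2.99 ≈ 3
Molecular formula = (C5H4O2S)×3 = C15H12O6S3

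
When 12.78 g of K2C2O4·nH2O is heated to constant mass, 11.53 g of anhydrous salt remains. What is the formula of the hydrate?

Mass of water lost = 12.78 − 11.53 = 1.25 g → 1.25 / 18.02 = 0.06937 mol H2O
Molar mass of K2C2O4 = 166.22 g/mol → mol K2C2O4 = 11.53 / 166.22 = 0.06937
n = 0.06937 / 0.06937 = 1.00 ≈ 1 → K2C2O4·H2O

K2C2O4·H2O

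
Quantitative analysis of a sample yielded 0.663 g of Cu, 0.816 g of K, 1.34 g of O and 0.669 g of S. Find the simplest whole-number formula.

Moles — Cu: 0.663 / 63.55 = 0.01043 mol; K: 0.816 / 39.10 = 0.02087 mol; O: 1.34 / 16.00 = 0.08375 mol; S: 0.669 / 32.07 = 0.02086 mol
Divide by the smallest (0.01043 mol Cu): Cu 1.000, K 2.000, O 8.028, S 2.000
Ratio ≈ 1:2:8:2, so the empirical formula is CuK2O8S2

CuK2O8S2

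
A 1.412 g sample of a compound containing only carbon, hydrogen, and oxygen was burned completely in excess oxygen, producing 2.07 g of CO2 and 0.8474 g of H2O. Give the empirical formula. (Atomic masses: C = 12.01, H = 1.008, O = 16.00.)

mol C = 2.07 / 44.01 = 0.04703; mass C = 0.04703 × 12.01 = 0.5649 g
mol H = 2 × (0.8474 / 18.02) = 0.09405; mass H = 0.09405 × 1.008 = 0.09480 g
mass O = 1.412 − (0.6597) = 0.7523 g → mol O = 0.04702
Ratios (÷ 0.04702): C 1.000, H 2.000, O 1.000
→ CH2O

CH2O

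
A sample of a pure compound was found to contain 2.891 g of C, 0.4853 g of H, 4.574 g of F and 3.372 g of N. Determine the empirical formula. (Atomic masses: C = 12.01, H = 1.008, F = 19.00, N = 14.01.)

CH2FN

C: 2.891 g ÷ 12.01 g/mol = 0.2407 mol
H: 0.4853 g ÷ 1.008 g/mol = 0.4814 mol
F: 4.574 g ÷ 19.00 g/mol = 0.2407 mol
N: 3.372 g ÷ 14.01 g/mol = 0.2407 mol
Divide by the smallest (0.2407 mol N): C 1.000, H 2.000, F 1.000, N 1.000
≈ 1:2:1:1 → CH2FN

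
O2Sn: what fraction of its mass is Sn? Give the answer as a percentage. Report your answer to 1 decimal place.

Molar mass = 2(16.00) + 1(118.71) = 150.710 g/mol
Mass of Sn per mole = 1 × 118.71 = 118.710 g
% Sn = 118.710 / 150.710 × 100 = 78.8%

78.8%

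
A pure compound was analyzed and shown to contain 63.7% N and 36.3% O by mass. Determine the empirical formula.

Assume 100 g: 63.7 g N, 36.3 g O.
n(N) = 63.7/14.01 = 4.547, n(O) = 36.3/16.00 = 2.269
Smallest is O at 2.269 mol; normalising gives N 2.004, O 1.000
≈ 2:1 → N2O

N2O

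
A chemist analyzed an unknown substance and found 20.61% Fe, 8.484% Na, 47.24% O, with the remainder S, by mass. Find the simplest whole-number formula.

FeNaO8S2

Assume 100 g: 20.61 g Fe, 8.484 g Na, 47.24 g O, 23.666 g S.
Moles — Fe: 20.61 / 55.85 = 0.369 mol; Na: 8.484 / 22.99 = 0.369 mol; O: 47.24 / 16.00 = 2.953 mol; S: 23.666 / 32.07 = 0.7379 mol
Smallest is Fe at 0.369 mol; normalising gives Fe 1.000, Na 1.000, O 8.001, S 2.000
≈ 1:1:8:2 → FeNaO8S2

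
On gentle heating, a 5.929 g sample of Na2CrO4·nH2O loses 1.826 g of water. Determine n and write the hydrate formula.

Na2CrO4·4H2O

Mass of anhydrous Na2CrO4 = 5.929 − 1.826 = 4.103 g
mol H2O = 1.826 / 18.02 = 0.1013
Molar mass of Na2CrO4 = 161.98 g/mol → mol Na2CrO4 = 4.103 / 161.98 = 0.02533
n = 0.1013 / 0.02533 = 4.00 ≈ 4 → Na2CrO4·4H2O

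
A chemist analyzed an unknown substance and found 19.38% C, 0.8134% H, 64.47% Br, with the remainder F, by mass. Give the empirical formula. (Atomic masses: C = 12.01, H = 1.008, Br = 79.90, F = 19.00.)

C2HBrF

Assume 100 g: 19.38 g C, 0.8134 g H, 64.47 g Br, 15.337 g F.
Moles — C: 19.38 / 12.01 = 1.614 mol; H: 0.8134 / 1.008 = 0.8069 mol; Br: 64.47 / 79.90 = 0.8069 mol; F: 15.337 / 19.00 = 0.8072 mol
Ratios (÷ 0.8069): C 2.000, H 1.000, Br 1.000, F 1.000
≈ 2:1:1:1 → C2HBrF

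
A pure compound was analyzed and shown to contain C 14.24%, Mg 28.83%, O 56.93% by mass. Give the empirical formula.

Assume 100 g: 14.24 g C, 28.83 g Mg, 56.93 g O.
n(C) = 14.24/12.01 = 1.186, n(Mg) = 28.83/24.31 = 1.186, n(O) = 56.93/16.00 = 3.558
Divide by the smallest (1.186 mol C): C 1.000, Mg 1.000, O 3.001
→ CMgO3

CMgO3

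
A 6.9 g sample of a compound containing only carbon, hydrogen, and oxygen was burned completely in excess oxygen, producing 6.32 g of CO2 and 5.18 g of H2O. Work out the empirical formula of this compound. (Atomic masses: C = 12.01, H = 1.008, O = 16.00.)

CH4O2

mol C = 6.32 / 44.01 = 0.1436; mass C = 0.1436 × 12.01 = 1.725 g
mol H = 2 × (5.18 / 18.02) = 0.5749; mass H = 0.5749 × 1.008 = 0.5795 g
mass O = 6.9 − (2.304) = 4.596 g → mol O = 0.2872
Smallest is C at 0.1436 mol; normalising gives C 1.000, H 4.003, O 2.000
→ CH4O2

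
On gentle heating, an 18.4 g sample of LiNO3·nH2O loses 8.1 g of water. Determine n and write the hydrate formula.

Mass of anhydrous LiNO3 = 18.4 − 8.1 = 10.3 g
mol H2O = 8.1 / 18.02 = 0.4495
Molar mass of LiNO3 = 68.95 g/mol → mol LiNO3 = 10.3 / 68.95 = 0.1494
n = 0.4495 / 0.1494 = 3.01 ≈ 3 → LiNO3·3H2O

LiNO3·3H2O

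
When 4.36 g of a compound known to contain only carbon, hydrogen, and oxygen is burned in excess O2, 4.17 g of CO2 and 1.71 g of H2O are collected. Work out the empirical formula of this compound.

CH2O2

mol C = 4.17 / 44.01 = 0.09475; mass C = 0.09475 × 12.01 = 1.138 g
mol H = 2 × (1.71 / 18.02) = 0.1898; mass H = 0.1898 × 1.008 = 0.1913 g
mass O = 4.36 − (1.329) = 3.031 g → mol O = 0.1894
Divide by the smallest (0.09475 mol C): C 1.000, H 2.003, O 1.999
Ratio ≈ 1:2:2, so the empirical formula is CH2O2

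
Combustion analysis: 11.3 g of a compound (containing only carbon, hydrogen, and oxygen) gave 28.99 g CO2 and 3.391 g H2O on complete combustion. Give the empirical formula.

mol C = 28.99 / 44.01 = 0.6587; mass C = 0.6587 × 12.01 = 7.911 g
mol H = 2 × (3.391 / 18.02) = 0.3764; mass H = 0.3764 × 1.008 = 0.3794 g
mass O = 11.3 − (8.291) = 3.009 g → mol O = 0.1881
Smallest is O at 0.1881 mol; normalising gives C 3.502, H 2.001, O 1.000
×2: C 7.00, H 4.00, O 2.00 → C7H4O2

C7H4O2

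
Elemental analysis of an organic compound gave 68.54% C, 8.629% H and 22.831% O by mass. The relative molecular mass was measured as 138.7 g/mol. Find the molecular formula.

C8H12O2

Assume 100 g: 68.54 g C, 8.629 g H, 22.831 g O.
C: 68.54 g ÷ 12.01 g/mol = 5.707 mol
H: 8.629 g ÷ 1.008 g/mol = 8.561 mol
O: 22.831 g ÷ 16.00 g/mol = 1.427 mol
Divide by the smallest (1.427 mol O): C 3.999, H 5.999, O 1.000
Ratio ≈ 4:6:1, so the empirical formula is C4H6O
Empirical-formula mass = 70.09 g/mol
n = 138.7 / 70.09 = 1.98 ≈ 2
Molecular formula = (C4H6O)×2 = C8H12O2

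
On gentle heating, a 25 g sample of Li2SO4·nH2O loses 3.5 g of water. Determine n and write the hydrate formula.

Li2SO4·H2O

Mass of anhydrous Li2SO4 = 25 − 3.5 = 21.5 g
mol H2O = 3.5 / 18.02 = 0.1942
Molar mass of Li2SO4 = 109.95 g/mol → mol Li2SO4 = 21.5 / 109.95 = 0.1955
n = 0.1942 / 0.1955 = 0.99 ≈ 1 → Li2SO4·H2O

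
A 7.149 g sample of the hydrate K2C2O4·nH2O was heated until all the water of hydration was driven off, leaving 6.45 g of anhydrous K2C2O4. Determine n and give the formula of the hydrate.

K2C2O4·H2O

Mass of water lost = 7.149 − 6.45 = 0.699 g → 0.699 / 18.02 = 0.03879 mol H2O
Molar mass of K2C2O4 = 166.22 g/mol → mol K2C2O4 = 6.45 / 166.22 = 0.0388
n = 0.03879 / 0.0388 = 1.00 ≈ 1 → K2C2O4·H2O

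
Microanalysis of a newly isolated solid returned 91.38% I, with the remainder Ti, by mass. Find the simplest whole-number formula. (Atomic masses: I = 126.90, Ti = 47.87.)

I4Ti

Assume 100 g: 91.38 g I, 8.62 g Ti.
n(I) = 91.38/126.90 = 0.7201, n(Ti) = 8.62/47.87 = 0.1801
Ratios (÷ 0.1801): I 3.999, Ti 1.000
≈ 4:1 → I4Ti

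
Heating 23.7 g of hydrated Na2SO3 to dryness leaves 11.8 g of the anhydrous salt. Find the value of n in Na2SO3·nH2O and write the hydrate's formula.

Mass of water lost = 23.7 − 11.8 = 11.9 g → 11.9 / 18.02 = 0.6604 mol H2O
Molar mass of Na2SO3 = 126.05 g/mol → mol Na2SO3 = 11.8 / 126.05 = 0.09361
n = 0.6604 / 0.09361 = 7.05 ≈ 7 → Na2SO3·7H2O

Na2SO3·7H2O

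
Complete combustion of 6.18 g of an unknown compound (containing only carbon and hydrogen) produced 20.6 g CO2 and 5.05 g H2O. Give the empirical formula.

C5H6

mol C = 20.6 / 44.01 = 0.4681; mass C = 0.4681 × 12.01 = 5.622 g
mol H = 2 × (5.05 / 18.02) = 0.5605; mass H = 0.5605 × 1.008 = 0.5650 g
Smallest is C at 0.4681 mol; normalising gives C 1.000, H 1.197
Multiply by 5: C 5.00, H 5.99 → C5H6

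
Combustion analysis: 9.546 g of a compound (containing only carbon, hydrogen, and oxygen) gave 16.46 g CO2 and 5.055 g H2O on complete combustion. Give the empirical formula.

mol C = 16.46 / 44.01 = 0.3740; mass C = 0.3740 × 12.01 = 4.492 g
mol H = 2 × (5.055 / 18.02) = 0.5610; mass H = 0.5610 × 1.008 = 0.5655 g
mass O = 9.546 − (5.057) = 4.489 g → mol O = 0.2805
Smallest is O at 0.2805 mol; normalising gives C 1.333, H 2.000, O 1.000
Multiply by 3: C 4.00, H 6.00, O 3.00 → C4H6O3

C4H6O3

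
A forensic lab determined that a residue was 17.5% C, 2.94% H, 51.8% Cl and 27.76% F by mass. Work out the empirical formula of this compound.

Assume 100 g: 17.5 g C, 2.94 g H, 51.8 g Cl, 27.76 g F.
C: 17.5 g ÷ 12.01 g/mol = 1.457 mol
H: 2.94 g ÷ 1.008 g/mol = 2.917 mol
Cl: 51.8 g ÷ 35.45 g/mol = 1.461 mol
F: 27.76 g ÷ 19.00 g/mol = 1.461 mol
Smallest is C at 1.457 mol; normalising gives C 1.000, H 2.002, Cl 1.003, F 1.003
→ CH2ClF

CH2ClF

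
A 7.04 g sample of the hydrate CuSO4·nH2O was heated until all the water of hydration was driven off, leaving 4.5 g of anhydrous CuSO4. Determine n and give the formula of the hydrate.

CuSO4·5H2O

Mass of water lost = 7.04 − 4.5 = 2.54 g → 2.54 / 18.02 = 0.141 mol H2O
Molar mass of CuSO4 = 159.62 g/mol → mol CuSO4 = 4.5 / 159.62 = 0.02819
n = 0.141 / 0.02819 = 5.00 ≈ 5 → CuSO4·5H2O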